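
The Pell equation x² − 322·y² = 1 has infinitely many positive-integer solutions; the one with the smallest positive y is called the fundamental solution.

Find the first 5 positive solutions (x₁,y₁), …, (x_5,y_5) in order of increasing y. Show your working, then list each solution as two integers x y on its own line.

[17; 1,16,1,34] for √322; ℓ=4 ⇒ convergent index 3
k=0  a_k=17  p_k/q_k = 17/1
…
k=2  a_k=16  p_k/q_k = 305/17
k=3  a_k=1  p_k/q_k = 323/18
fundamental: x₁=323, y₁=18  (since 104329 − 322·324 = 1)
k=2:  x_2 = 323·323+322·18·18 = 208657,  y_2 = 323·18+18·323 = 11628
k=3:  x_3 = 323·208657+322·18·11628 = 134792099,  y_3 = 323·11628+18·208657 = 7511670
k=4:  x_4 = 323·134792099+322·18·7511670 = 87075487297,  y_4 = 323·7511670+18·134792099 = 4852527192
k=5:  x_5 = 323·87075487297+322·18·4852527192 = 56250630001763,  y_5 = 323·4852527192+18·87075487297 = 3134725054362

323 18
208657 11628
134792099 7511670
87075487297 4852527192
56250630001763 3134725054362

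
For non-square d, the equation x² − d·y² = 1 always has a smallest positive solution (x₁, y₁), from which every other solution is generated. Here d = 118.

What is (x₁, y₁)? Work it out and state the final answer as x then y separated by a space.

306917 28254

√118 → a₀=10, period (1,6,3,2,10,2,3,6,1,20); ℓ=10 even so k=9
a_0=10:  p_0=10·1+0=10,  q_0=10·0+1=1
a_1=1:  p_1=1·10+1=11,  q_1=1·1+0=1
…
a_4=2:  p_4=2·239+76=554,  q_4=2·22+7=51
a_5=10:  p_5=10·554+239=5779,  q_5=10·51+22=532
…
a_7=3:  p_7=3·12112+5779=42115,  q_7=3·1115+532=3877
a_8=6:  p_8=6·42115+12112=264802,  q_8=6·3877+1115=24377
a_9=1:  p_9=1·264802+42115=306917,  q_9=1·24377+3877=28254
(x₁, y₁) = (306917, 28254);  306917² − 118·28254² = 1 ✓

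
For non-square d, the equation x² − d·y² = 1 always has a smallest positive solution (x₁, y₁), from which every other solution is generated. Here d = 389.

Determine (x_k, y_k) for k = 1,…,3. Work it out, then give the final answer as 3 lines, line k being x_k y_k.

3287049 166660
21609382256801 1095639172680
142062196675667653449 7202839293837075980

√389 = [19; 1,2,1,1,1,1,2,1,38, …], period ℓ=9 (odd) → k=17
k=0  a_k=19  p_k/q_k = 19/1
k=1  a_k=1  p_k/q_k = 20/1
k=2  a_k=2  p_k/q_k = 59/3
k=3  a_k=1  p_k/q_k = 79/4
k=4  a_k=1  p_k/q_k = 138/7
k=5  a_k=1  p_k/q_k = 217/11
k=6  a_k=1  p_k/q_k = 355/18
…
k=9  a_k=38  p_k/q_k = 49643/2517
…
k=11  a_k=2  p_k/q_k = 151493/7681
k=12  a_k=1  p_k/q_k = 202418/10263
k=13  a_k=1  p_k/q_k = 353911/17944
k=14  a_k=1  p_k/q_k = 556329/28207
k=15  a_k=1  p_k/q_k = 910240/46151
k=16  a_k=2  p_k/q_k = 2376809/120509
k=17  a_k=1  p_k/q_k = 3287049/166660
→ (3287049, 166660).  Check: 3287049²=10804691128401, 389·166660²=10804691128400, difference 1.
(x_2, y_2) = (3287049·3287049 + 389·166660·166660, 3287049·166660 + 166660·3287049) = (21609382256801, 1095639172680)
(x_3, y_3) = (3287049·21609382256801 + 389·166660·1095639172680, 3287049·1095639172680 + 166660·21609382256801) = (142062196675667653449, 7202839293837075980)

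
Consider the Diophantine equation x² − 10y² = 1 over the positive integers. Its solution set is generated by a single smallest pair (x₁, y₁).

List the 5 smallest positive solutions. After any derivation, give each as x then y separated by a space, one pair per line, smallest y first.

√10 → a₀=3, period (6); ℓ=1 odd so k=1
i=0: a=3 ⇒ p=3, q=1
i=1: a=6 ⇒ p=19, q=6
→ (19, 6).  Check: 19²=361, 10·6²=360, difference 1.
n=2: (19,6)∘(19,6) = (19·19+10·6·6, 19·6+6·19) = (721,228)
n=3: (721,228)∘(19,6) = (19·721+10·6·228, 19·228+6·721) = (27379,8658)
n=4: (27379,8658)∘(19,6) = (19·27379+10·6·8658, 19·8658+6·27379) = (1039681,328776)
n=5: (1039681,328776)∘(19,6) = (19·1039681+10·6·328776, 19·328776+6·1039681) = (39480499,12484830)

19 6
721 228
27379 8658
1039681 328776
39480499 12484830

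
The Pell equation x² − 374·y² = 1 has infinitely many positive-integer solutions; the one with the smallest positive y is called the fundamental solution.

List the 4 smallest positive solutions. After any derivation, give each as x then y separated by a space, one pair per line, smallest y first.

3365 174
22646449 1171020
152410598405 7880964426
1025723304619201 53038889415960

[19; 2,1,18,1,2,38] for √374; ℓ=6 ⇒ convergent index 5
a_0=19:  p_0=19·1+0=19,  q_0=19·0+1=1
a_1=2:  p_1=2·19+1=39,  q_1=2·1+0=2
a_2=1:  p_2=1·39+19=58,  q_2=1·2+1=3
…
a_4=1:  p_4=1·1083+58=1141,  q_4=1·56+3=59
a_5=2:  p_5=2·1141+1083=3365,  q_5=2·59+56=174
(x₁, y₁) = (3365, 174);  3365² − 374·174² = 1 ✓
(x_2, y_2) = (3365·3365 + 374·174·174, 3365·174 + 174·3365) = (22646449, 1171020)
(x_3, y_3) = (3365·22646449 + 374·174·1171020, 3365·1171020 + 174·22646449) = (152410598405, 7880964426)
(x_4, y_4) = (3365·152410598405 + 374·174·7880964426, 3365·7880964426 + 174·152410598405) = (1025723304619201, 53038889415960)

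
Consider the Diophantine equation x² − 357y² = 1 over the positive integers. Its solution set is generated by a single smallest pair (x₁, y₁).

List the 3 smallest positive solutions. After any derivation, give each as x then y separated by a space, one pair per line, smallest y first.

3401 180
23133601 1224360
157354750601 8328096540

[18; 1,8,2,8,1,36] for √357; ℓ=6 ⇒ convergent index 5
i=0: a=18 ⇒ p=18, q=1
…
i=3: a=2 ⇒ p=359, q=19
i=4: a=8 ⇒ p=3042, q=161
i=5: a=1 ⇒ p=3401, q=180
(x₁, y₁) = (3401, 180);  3401² − 357·180² = 1 ✓
n=2: (3401,180)∘(3401,180) = (3401·3401+357·180·180, 3401·180+180·3401) = (23133601,1224360)
n=3: (23133601,1224360)∘(3401,180) = (3401·23133601+357·180·1224360, 3401·1224360+180·23133601) = (157354750601,8328096540)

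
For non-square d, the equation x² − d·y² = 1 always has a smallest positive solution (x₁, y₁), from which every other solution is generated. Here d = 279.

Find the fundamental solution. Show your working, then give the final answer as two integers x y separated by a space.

1520 91

d=279: √d = [16; 1,2,2,1,2,2,1,32] (ℓ=8, even), read p_7/q_7
step 0: (16, 1)  from 16·(1,0) + (0,1)
step 1: (17, 1)  from 1·(16,1) + (1,0)
step 2: (50, 3)  from 2·(17,1) + (16,1)
step 3: (117, 7)  from 2·(50,3) + (17,1)
…
step 6: (1069, 64)  from 2·(451,27) + (167,10)
step 7: (1520, 91)  from 1·(1069,64) + (451,27)
(x₁, y₁) = (1520, 91);  1520² − 279·91² = 1 ✓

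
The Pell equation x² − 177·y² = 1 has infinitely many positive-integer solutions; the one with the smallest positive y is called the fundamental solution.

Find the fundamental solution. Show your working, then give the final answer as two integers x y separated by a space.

[13; 3,3,2,8,2,3,3,26] for √177; ℓ=8 ⇒ convergent index 7
k=0  a_k=13  p_k/q_k = 13/1
k=1  a_k=3  p_k/q_k = 40/3
k=2  a_k=3  p_k/q_k = 133/10
k=3  a_k=2  p_k/q_k = 306/23
k=4  a_k=8  p_k/q_k = 2581/194
…
k=6  a_k=3  p_k/q_k = 18985/1427
k=7  a_k=3  p_k/q_k = 62423/4692
(x₁, y₁) = (62423, 4692);  62423² − 177·4692² = 1 ✓

62423 4692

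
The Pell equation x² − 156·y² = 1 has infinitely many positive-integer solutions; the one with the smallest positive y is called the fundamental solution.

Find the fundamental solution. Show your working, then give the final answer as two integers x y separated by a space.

25 2

d=156: √d = [12; 2,24] (ℓ=2, even), read p_1/q_1
k=0  a_k=12  p_k/q_k = 12/1
k=1  a_k=2  p_k/q_k = 25/2
→ (25, 2).  Check: 25²=625, 156·2²=624, difference 1.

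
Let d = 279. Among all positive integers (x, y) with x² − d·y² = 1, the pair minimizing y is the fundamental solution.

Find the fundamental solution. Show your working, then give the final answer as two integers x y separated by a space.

1520 91

√279 → a₀=16, period (1,2,2,1,2,2,1,32); ℓ=8 even so k=7
i=0: a=16 ⇒ p=16, q=1
i=1: a=1 ⇒ p=17, q=1
i=2: a=2 ⇒ p=50, q=3
…
i=5: a=2 ⇒ p=451, q=27
i=6: a=2 ⇒ p=1069, q=64
i=7: a=1 ⇒ p=1520, q=91
→ (1520, 91).  Check: 1520²=2310400, 279·91²=2310399, difference 1.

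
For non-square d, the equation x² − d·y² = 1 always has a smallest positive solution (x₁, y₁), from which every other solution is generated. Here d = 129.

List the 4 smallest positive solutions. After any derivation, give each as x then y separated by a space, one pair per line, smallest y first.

√129 → a₀=11, period (2,1,3,1,6,1,3,1,2,22); ℓ=10 even so k=9
a_0=11:  p_0=11·1+0=11,  q_0=11·0+1=1
a_1=2:  p_1=2·11+1=23,  q_1=2·1+0=2
…
a_3=3:  p_3=3·34+23=125,  q_3=3·3+2=11
…
a_6=1:  p_6=1·1079+159=1238,  q_6=1·95+14=109
…
a_8=1:  p_8=1·4793+1238=6031,  q_8=1·422+109=531
a_9=2:  p_9=2·6031+4793=16855,  q_9=2·531+422=1484
→ (16855, 1484).  Check: 16855²=284091025, 129·1484²=284091024, difference 1.
n=2: (16855,1484)∘(16855,1484) = (16855·16855+129·1484·1484, 16855·1484+1484·16855) = (568182049,50025640)
n=3: (568182049,50025640)∘(16855,1484) = (16855·568182049+129·1484·50025640, 16855·50025640+1484·568182049) = (19153416854935,1686364322916)
n=4: (19153416854935,1686364322916)∘(16855,1484) = (16855·19153416854935+129·1484·1686364322916, 16855·1686364322916+1484·19153416854935) = (645661681611676801,56847341275472720)

16855 1484
568182049 50025640
19153416854935 1686364322916
645661681611676801 56847341275472720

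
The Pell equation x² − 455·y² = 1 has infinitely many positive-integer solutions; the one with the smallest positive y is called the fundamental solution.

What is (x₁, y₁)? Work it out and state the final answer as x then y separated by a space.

d=455: √d = [21; 3,42] (ℓ=2, even), read p_1/q_1
a_0=21:  p_0=21·1+0=21,  q_0=21·0+1=1
a_1=3:  p_1=3·21+1=64,  q_1=3·1+0=3
fundamental: x₁=64, y₁=3  (since 4096 − 455·9 = 1)

64 3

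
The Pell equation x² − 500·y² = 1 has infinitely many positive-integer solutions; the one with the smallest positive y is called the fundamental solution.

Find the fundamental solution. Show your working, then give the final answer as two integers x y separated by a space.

930249 41602

√500 = [22; 2,1,3,2,1,…,1,2,44, …], period ℓ=14 (even) → k=13
a_0=22:  p_0=22·1+0=22,  q_0=22·0+1=1
…
a_2=1:  p_2=1·45+22=67,  q_2=1·2+1=3
…
a_6=1:  p_6=1·805+559=1364,  q_6=1·36+25=61
…
a_8=1:  p_8=1·14445+1364=15809,  q_8=1·646+61=707
a_9=1:  p_9=1·15809+14445=30254,  q_9=1·707+646=1353
a_10=2:  p_10=2·30254+15809=76317,  q_10=2·1353+707=3413
…
a_12=1:  p_12=1·259205+76317=335522,  q_12=1·11592+3413=15005
a_13=2:  p_13=2·335522+259205=930249,  q_13=2·15005+11592=41602
→ (930249, 41602).  Check: 930249²=865363202001, 500·41602²=865363202000, difference 1.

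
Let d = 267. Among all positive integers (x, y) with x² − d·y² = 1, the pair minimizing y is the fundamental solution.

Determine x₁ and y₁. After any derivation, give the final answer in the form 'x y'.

[16; 2,1,15,1,2,32] for √267; ℓ=6 ⇒ convergent index 5
a_0=16:  p_0=16·1+0=16,  q_0=16·0+1=1
a_1=2:  p_1=2·16+1=33,  q_1=2·1+0=2
a_2=1:  p_2=1·33+16=49,  q_2=1·2+1=3
a_3=15:  p_3=15·49+33=768,  q_3=15·3+2=47
a_4=1:  p_4=1·768+49=817,  q_4=1·47+3=50
a_5=2:  p_5=2·817+768=2402,  q_5=2·50+47=147
(x₁, y₁) = (2402, 147);  2402² − 267·147² = 1 ✓

2402 147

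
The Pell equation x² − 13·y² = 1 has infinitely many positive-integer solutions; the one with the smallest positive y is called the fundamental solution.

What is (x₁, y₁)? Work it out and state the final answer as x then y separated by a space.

649 180

d=13: √d = [3; 1,1,1,1,6] (ℓ=5, odd), read p_9/q_9
k=0  a_k=3  p_k/q_k = 3/1
…
k=2  a_k=1  p_k/q_k = 7/2
…
k=6  a_k=1  p_k/q_k = 137/38
…
k=8  a_k=1  p_k/q_k = 393/109
k=9  a_k=1  p_k/q_k = 649/180
(x₁, y₁) = (649, 180);  649² − 13·180² = 1 ✓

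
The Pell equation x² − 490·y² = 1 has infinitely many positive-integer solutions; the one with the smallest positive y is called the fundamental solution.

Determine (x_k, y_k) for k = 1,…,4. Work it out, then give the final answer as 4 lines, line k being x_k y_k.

√490 = [22; 7,2,1,4,4,4,1,2,7,44, …], period ℓ=10 (even) → k=9
k=0  a_k=22  p_k/q_k = 22/1
k=1  a_k=7  p_k/q_k = 155/7
k=2  a_k=2  p_k/q_k = 332/15
k=3  a_k=1  p_k/q_k = 487/22
…
k=6  a_k=4  p_k/q_k = 40708/1839
…
k=8  a_k=2  p_k/q_k = 141338/6385
k=9  a_k=7  p_k/q_k = 1039681/46968
→ (1039681, 46968).  Check: 1039681²=1080936581761, 490·46968²=1080936581760, difference 1.
(x_2, y_2) = (1039681·1039681 + 490·46968·46968, 1039681·46968 + 46968·1039681) = (2161873163521, 97663474416)
(x_3, y_3) = (1039681·2161873163521 + 490·46968·97663474416, 1039681·97663474416 + 46968·2161873163521) = (4495316905044313921, 203077717488555624)
(x_4, y_4) = (1039681·4495316905044313921 + 490·46968·203077717488555624, 1039681·203077717488555624 + 46968·4495316905044313921) = (9347391150304592810234881, 422272088792340335957472)

1039681 46968
2161873163521 97663474416
4495316905044313921 203077717488555624
9347391150304592810234881 422272088792340335957472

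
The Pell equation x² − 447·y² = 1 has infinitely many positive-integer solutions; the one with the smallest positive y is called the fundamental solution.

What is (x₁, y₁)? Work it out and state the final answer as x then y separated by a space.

148 7

√447 → a₀=21, period (7,42); ℓ=2 even so k=1
step 0: (21, 1)  from 21·(1,0) + (0,1)
step 1: (148, 7)  from 7·(21,1) + (1,0)
(x₁, y₁) = (148, 7);  148² − 447·7² = 1 ✓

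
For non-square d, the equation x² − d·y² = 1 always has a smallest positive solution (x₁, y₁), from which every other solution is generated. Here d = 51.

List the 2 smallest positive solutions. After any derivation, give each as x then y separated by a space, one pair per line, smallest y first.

50 7
4999 700

√51 → a₀=7, period (7,14); ℓ=2 even so k=1
a_0=7:  p_0=7·1+0=7,  q_0=7·0+1=1
a_1=7:  p_1=7·7+1=50,  q_1=7·1+0=7
→ (50, 7).  Check: 50²=2500, 51·7²=2499, difference 1.
(x_2, y_2) = (50·50 + 51·7·7, 50·7 + 7·50) = (4999, 700)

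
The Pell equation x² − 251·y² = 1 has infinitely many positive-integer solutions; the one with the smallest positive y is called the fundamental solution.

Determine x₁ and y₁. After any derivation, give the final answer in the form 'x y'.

d=251: √d = [15; 1,5,2,1,2,…,5,1,30] (ℓ=14, even), read p_13/q_13
a_0=15:  p_0=15·1+0=15,  q_0=15·0+1=1
a_1=1:  p_1=1·15+1=16,  q_1=1·1+0=1
…
a_6=2:  p_6=2·808+301=1917,  q_6=2·51+19=121
…
a_8=2:  p_8=2·29563+1917=61043,  q_8=2·1866+121=3853
a_9=2:  p_9=2·61043+29563=151649,  q_9=2·3853+1866=9572
…
a_11=2:  p_11=2·212692+151649=577033,  q_11=2·13425+9572=36422
a_12=5:  p_12=5·577033+212692=3097857,  q_12=5·36422+13425=195535
a_13=1:  p_13=1·3097857+577033=3674890,  q_13=1·195535+36422=231957
(x₁, y₁) = (3674890, 231957);  3674890² − 251·231957² = 1 ✓

3674890 231957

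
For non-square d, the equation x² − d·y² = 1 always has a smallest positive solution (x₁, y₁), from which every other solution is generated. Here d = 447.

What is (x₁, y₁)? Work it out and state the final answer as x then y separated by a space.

√447 = [21; 7,42, …], period ℓ=2 (even) → k=1
i=0: a=21 ⇒ p=21, q=1
i=1: a=7 ⇒ p=148, q=7
fundamental: x₁=148, y₁=7  (since 21904 − 447·49 = 1)

148 7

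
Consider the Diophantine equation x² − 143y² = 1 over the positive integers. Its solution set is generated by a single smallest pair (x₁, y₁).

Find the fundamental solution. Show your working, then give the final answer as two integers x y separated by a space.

12 1

√143 = [11; 1,22, …], period ℓ=2 (even) → k=1
step 0: (11, 1)  from 11·(1,0) + (0,1)
step 1: (12, 1)  from 1·(11,1) + (1,0)
(x₁, y₁) = (12, 1);  12² − 143·1² = 1 ✓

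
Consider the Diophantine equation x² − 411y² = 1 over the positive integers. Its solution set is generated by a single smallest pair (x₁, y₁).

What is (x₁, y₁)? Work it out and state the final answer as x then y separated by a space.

49730 2453

[20; 3,1,1,1,19,1,1,1,3,40] for √411; ℓ=10 ⇒ convergent index 9
step 0: (20, 1)  from 20·(1,0) + (0,1)
…
step 2: (81, 4)  from 1·(61,3) + (20,1)
step 3: (142, 7)  from 1·(81,4) + (61,3)
…
step 5: (4379, 216)  from 19·(223,11) + (142,7)
step 6: (4602, 227)  from 1·(4379,216) + (223,11)
step 7: (8981, 443)  from 1·(4602,227) + (4379,216)
step 8: (13583, 670)  from 1·(8981,443) + (4602,227)
step 9: (49730, 2453)  from 3·(13583,670) + (8981,443)
(x₁, y₁) = (49730, 2453);  49730² − 411·2453² = 1 ✓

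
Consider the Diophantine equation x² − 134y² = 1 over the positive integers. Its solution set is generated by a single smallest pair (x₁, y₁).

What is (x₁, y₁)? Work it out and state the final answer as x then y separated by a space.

√134 = [11; 1,1,2,1,3,…,1,1,22, …], period ℓ=14 (even) → k=13
k=0  a_k=11  p_k/q_k = 11/1
…
k=2  a_k=1  p_k/q_k = 23/2
…
k=4  a_k=1  p_k/q_k = 81/7
k=5  a_k=3  p_k/q_k = 301/26
…
k=7  a_k=10  p_k/q_k = 4121/356
…
k=11  a_k=2  p_k/q_k = 61896/5347
k=12  a_k=1  p_k/q_k = 84029/7259
k=13  a_k=1  p_k/q_k = 145925/12606
→ (145925, 12606).  Check: 145925²=21294105625, 134·12606²=21294105624, difference 1.

145925 12606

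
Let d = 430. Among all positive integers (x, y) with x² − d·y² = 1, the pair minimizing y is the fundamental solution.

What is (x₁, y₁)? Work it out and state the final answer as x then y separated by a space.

2862251 138030

d=430: √d = [20; 1,2,1,3,1,…,2,1,40] (ℓ=14, even), read p_13/q_13
k=0  a_k=20  p_k/q_k = 20/1
…
k=6  a_k=6  p_k/q_k = 2675/129
…
k=8  a_k=6  p_k/q_k = 133439/6435
k=9  a_k=1  p_k/q_k = 155233/7486
…
k=11  a_k=1  p_k/q_k = 754371/36379
k=12  a_k=2  p_k/q_k = 2107880/101651
k=13  a_k=1  p_k/q_k = 2862251/138030
(x₁, y₁) = (2862251, 138030);  2862251² − 430·138030² = 1 ✓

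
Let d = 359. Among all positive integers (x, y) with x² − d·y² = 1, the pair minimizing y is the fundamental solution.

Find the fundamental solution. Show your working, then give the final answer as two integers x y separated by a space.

360 19

[18; 1,17,1,36] for √359; ℓ=4 ⇒ convergent index 3
step 0: (18, 1)  from 18·(1,0) + (0,1)
…
step 2: (341, 18)  from 17·(19,1) + (18,1)
step 3: (360, 19)  from 1·(341,18) + (19,1)
fundamental: x₁=360, y₁=19  (since 129600 − 359·361 = 1)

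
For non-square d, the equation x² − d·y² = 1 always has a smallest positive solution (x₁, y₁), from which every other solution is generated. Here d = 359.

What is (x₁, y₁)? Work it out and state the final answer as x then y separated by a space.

[18; 1,17,1,36] for √359; ℓ=4 ⇒ convergent index 3
i=0: a=18 ⇒ p=18, q=1
…
i=2: a=17 ⇒ p=341, q=18
i=3: a=1 ⇒ p=360, q=19
→ (360, 19).  Check: 360²=129600, 359·19²=129599, difference 1.

360 19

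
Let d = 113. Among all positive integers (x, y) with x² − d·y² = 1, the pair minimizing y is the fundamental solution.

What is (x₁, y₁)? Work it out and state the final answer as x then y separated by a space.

[10; 1,1,1,2,2,1,1,1,20] for √113; ℓ=9 ⇒ convergent index 17
a_0=10:  p_0=10·1+0=10,  q_0=10·0+1=1
…
a_2=1:  p_2=1·11+10=21,  q_2=1·1+1=2
…
a_4=2:  p_4=2·32+21=85,  q_4=2·3+2=8
a_5=2:  p_5=2·85+32=202,  q_5=2·8+3=19
…
a_7=1:  p_7=1·287+202=489,  q_7=1·27+19=46
a_8=1:  p_8=1·489+287=776,  q_8=1·46+27=73
…
a_11=1:  p_11=1·16785+16009=32794,  q_11=1·1579+1506=3085
a_12=1:  p_12=1·32794+16785=49579,  q_12=1·3085+1579=4664
a_13=2:  p_13=2·49579+32794=131952,  q_13=2·4664+3085=12413
…
a_16=1:  p_16=1·445435+313483=758918,  q_16=1·41903+29490=71393
a_17=1:  p_17=1·758918+445435=1204353,  q_17=1·71393+41903=113296
fundamental: x₁=1204353, y₁=113296  (since 1450466148609 − 113·12835983616 = 1)

1204353 113296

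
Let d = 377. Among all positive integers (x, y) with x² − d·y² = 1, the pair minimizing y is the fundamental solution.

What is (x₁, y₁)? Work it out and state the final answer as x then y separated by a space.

233 12

√377 → a₀=19, period (2,2,2,38); ℓ=4 even so k=3
a_0=19:  p_0=19·1+0=19,  q_0=19·0+1=1
a_1=2:  p_1=2·19+1=39,  q_1=2·1+0=2
a_2=2:  p_2=2·39+19=97,  q_2=2·2+1=5
a_3=2:  p_3=2·97+39=233,  q_3=2·5+2=12
→ (233, 12).  Check: 233²=54289, 377·12²=54288, difference 1.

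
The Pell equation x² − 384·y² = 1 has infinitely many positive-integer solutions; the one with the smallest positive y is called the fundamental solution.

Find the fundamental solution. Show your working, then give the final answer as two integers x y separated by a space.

[19; 1,1,2,9,2,1,1,38] for √384; ℓ=8 ⇒ convergent index 7
a_0=19:  p_0=19·1+0=19,  q_0=19·0+1=1
a_1=1:  p_1=1·19+1=20,  q_1=1·1+0=1
a_2=1:  p_2=1·20+19=39,  q_2=1·1+1=2
…
a_4=9:  p_4=9·98+39=921,  q_4=9·5+2=47
a_5=2:  p_5=2·921+98=1940,  q_5=2·47+5=99
a_6=1:  p_6=1·1940+921=2861,  q_6=1·99+47=146
a_7=1:  p_7=1·2861+1940=4801,  q_7=1·146+99=245
fundamental: x₁=4801, y₁=245  (since 23049601 − 384·60025 = 1)

4801 245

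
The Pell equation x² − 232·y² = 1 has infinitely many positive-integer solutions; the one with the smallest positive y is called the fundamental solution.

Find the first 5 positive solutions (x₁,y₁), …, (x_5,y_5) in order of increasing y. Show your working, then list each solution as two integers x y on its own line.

√232 = [15; 4,3,7,3,4,30, …], period ℓ=6 (even) → k=5
k=0  a_k=15  p_k/q_k = 15/1
k=1  a_k=4  p_k/q_k = 61/4
k=2  a_k=3  p_k/q_k = 198/13
k=3  a_k=7  p_k/q_k = 1447/95
k=4  a_k=3  p_k/q_k = 4539/298
k=5  a_k=4  p_k/q_k = 19603/1287
→ (19603, 1287).  Check: 19603²=384277609, 232·1287²=384277608, difference 1.
k=2:  x_2 = 19603·19603+232·1287·1287 = 768555217,  y_2 = 19603·1287+1287·19603 = 50458122
k=3:  x_3 = 19603·768555217+232·1287·50458122 = 30131975818099,  y_3 = 19603·50458122+1287·768555217 = 1978261129845
k=4:  x_4 = 19603·30131975818099+232·1287·1978261129845 = 1181354243155834177,  y_4 = 19603·1978261129845+1287·30131975818099 = 77559705806244948
k=5:  x_5 = 19603·1181354243155834177+232·1287·77559705806244948 = 46316174427035658925363,  y_5 = 19603·77559705806244948+1287·1181354243155834177 = 3040805823861378301443

19603 1287
768555217 50458122
30131975818099 1978261129845
1181354243155834177 77559705806244948
46316174427035658925363 3040805823861378301443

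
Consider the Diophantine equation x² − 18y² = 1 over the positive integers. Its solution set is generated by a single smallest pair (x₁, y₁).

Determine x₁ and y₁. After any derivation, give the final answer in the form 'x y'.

d=18: √d = [4; 4,8] (ℓ=2, even), read p_1/q_1
k=0  a_k=4  p_k/q_k = 4/1
k=1  a_k=4  p_k/q_k = 17/4
→ (17, 4).  Check: 17²=289, 18·4²=288, difference 1.

17 4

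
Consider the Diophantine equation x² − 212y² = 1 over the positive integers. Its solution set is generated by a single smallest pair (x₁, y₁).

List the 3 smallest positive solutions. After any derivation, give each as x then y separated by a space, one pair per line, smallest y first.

[14; 1,1,3,1,1,…,1,1,28] for √212; ℓ=14 ⇒ convergent index 13
a_0=14:  p_0=14·1+0=14,  q_0=14·0+1=1
a_1=1:  p_1=1·14+1=15,  q_1=1·1+0=1
a_2=1:  p_2=1·15+14=29,  q_2=1·1+1=2
…
a_4=1:  p_4=1·102+29=131,  q_4=1·7+2=9
…
a_9=1:  p_9=1·2781+2417=5198,  q_9=1·191+166=357
a_10=1:  p_10=1·5198+2781=7979,  q_10=1·357+191=548
a_11=3:  p_11=3·7979+5198=29135,  q_11=3·548+357=2001
a_12=1:  p_12=1·29135+7979=37114,  q_12=1·2001+548=2549
a_13=1:  p_13=1·37114+29135=66249,  q_13=1·2549+2001=4550
fundamental: x₁=66249, y₁=4550  (since 4388930001 − 212·20702500 = 1)
n=2: (66249,4550)∘(66249,4550) = (66249·66249+212·4550·4550, 66249·4550+4550·66249) = (8777860001,602865900)
n=3: (8777860001,602865900)∘(66249,4550) = (66249·8777860001+212·4550·602865900, 66249·602865900+4550·8777860001) = (1163048894346249,79878526013650)

66249 4550
8777860001 602865900
1163048894346249 79878526013650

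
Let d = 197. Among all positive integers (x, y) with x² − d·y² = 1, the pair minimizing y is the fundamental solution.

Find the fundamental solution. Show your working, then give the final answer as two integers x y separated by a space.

d=197: √d = [14; 28] (ℓ=1, odd), read p_1/q_1
a_0=14:  p_0=14·1+0=14,  q_0=14·0+1=1
a_1=28:  p_1=28·14+1=393,  q_1=28·1+0=28
→ (393, 28).  Check: 393²=154449, 197·28²=154448, difference 1.

393 28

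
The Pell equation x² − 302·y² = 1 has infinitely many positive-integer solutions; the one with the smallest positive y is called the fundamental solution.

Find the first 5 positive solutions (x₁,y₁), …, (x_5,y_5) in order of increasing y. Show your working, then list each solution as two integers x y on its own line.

d=302: √d = [17; 2,1,1,1,4,…,1,2,34] (ℓ=16, even), read p_15/q_15
k=0  a_k=17  p_k/q_k = 17/1
k=1  a_k=2  p_k/q_k = 35/2
k=2  a_k=1  p_k/q_k = 52/3
k=3  a_k=1  p_k/q_k = 87/5
…
k=6  a_k=2  p_k/q_k = 1425/82
k=7  a_k=1  p_k/q_k = 2068/119
k=8  a_k=16  p_k/q_k = 34513/1986
…
k=10  a_k=2  p_k/q_k = 107675/6196
k=11  a_k=4  p_k/q_k = 467281/26889
…
k=14  a_k=1  p_k/q_k = 1617193/93059
k=15  a_k=2  p_k/q_k = 4276623/246092
(x₁, y₁) = (4276623, 246092);  4276623² − 302·246092² = 1 ✓
k=2:  x_2 = 4276623·4276623+302·246092·246092 = 36579008568257,  y_2 = 4276623·246092+246092·4276623 = 2104885414632
k=3:  x_3 = 4276623·36579008568257+302·246092·2104885414632 = 312869258720405635599,  y_3 = 4276623·2104885414632+246092·36579008568257 = 18003602753159249380
k=4:  x_4 = 4276623·312869258720405635599+302·246092·18003602753159249380 = 2676047735673238042056036097,  y_4 = 4276623·18003602753159249380+246092·312869258720405635599 = 153989243234046232237072848
k=5:  x_5 = 4276623·2676047735673238042056036097+302·246092·153989243234046232237072848 = 22888894590955867721004902116885263,  y_5 = 4276623·153989243234046232237072848+246092·2676047735673238042056036097 = 1317107878734614996094061229615228

4276623 246092
36579008568257 2104885414632
312869258720405635599 18003602753159249380
2676047735673238042056036097 153989243234046232237072848
22888894590955867721004902116885263 1317107878734614996094061229615228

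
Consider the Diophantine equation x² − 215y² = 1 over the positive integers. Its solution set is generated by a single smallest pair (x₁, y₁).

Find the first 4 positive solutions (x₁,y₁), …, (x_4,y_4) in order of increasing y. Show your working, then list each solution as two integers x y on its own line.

d=215: √d = [14; 1,1,1,28] (ℓ=4, even), read p_3/q_3
k=0  a_k=14  p_k/q_k = 14/1
k=1  a_k=1  p_k/q_k = 15/1
k=2  a_k=1  p_k/q_k = 29/2
k=3  a_k=1  p_k/q_k = 44/3
fundamental: x₁=44, y₁=3  (since 1936 − 215·9 = 1)
(x_2, y_2) = (44·44 + 215·3·3, 44·3 + 3·44) = (3871, 264)
(x_3, y_3) = (44·3871 + 215·3·264, 44·264 + 3·3871) = (340604, 23229)
(x_4, y_4) = (44·340604 + 215·3·23229, 44·23229 + 3·340604) = (29969281, 2043888)

44 3
3871 264
340604 23229
29969281 2043888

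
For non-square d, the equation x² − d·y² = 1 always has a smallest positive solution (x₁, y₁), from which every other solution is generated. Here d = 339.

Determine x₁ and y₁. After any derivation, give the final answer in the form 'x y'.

97970 5321

√339 = [18; 2,2,2,1,17,1,2,2,2,36, …], period ℓ=10 (even) → k=9
a_0=18:  p_0=18·1+0=18,  q_0=18·0+1=1
…
a_4=1:  p_4=1·221+92=313,  q_4=1·12+5=17
…
a_6=1:  p_6=1·5542+313=5855,  q_6=1·301+17=318
a_7=2:  p_7=2·5855+5542=17252,  q_7=2·318+301=937
a_8=2:  p_8=2·17252+5855=40359,  q_8=2·937+318=2192
a_9=2:  p_9=2·40359+17252=97970,  q_9=2·2192+937=5321
(x₁, y₁) = (97970, 5321);  97970² − 339·5321² = 1 ✓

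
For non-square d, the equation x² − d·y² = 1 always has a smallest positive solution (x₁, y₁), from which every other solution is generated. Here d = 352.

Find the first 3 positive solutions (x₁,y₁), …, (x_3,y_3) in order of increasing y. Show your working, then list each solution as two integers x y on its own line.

77617 4137
12048797377 642203058
1870383011943601 99691749501435

[18; 1,3,5,9,5,3,1,36] for √352; ℓ=8 ⇒ convergent index 7
i=0: a=18 ⇒ p=18, q=1
i=1: a=1 ⇒ p=19, q=1
…
i=3: a=5 ⇒ p=394, q=21
…
i=6: a=3 ⇒ p=59118, q=3151
i=7: a=1 ⇒ p=77617, q=4137
(x₁, y₁) = (77617, 4137);  77617² − 352·4137² = 1 ✓
(77617+4137√352)^2 = 12048797377 + 642203058√352
(77617+4137√352)^3 = 1870383011943601 + 99691749501435√352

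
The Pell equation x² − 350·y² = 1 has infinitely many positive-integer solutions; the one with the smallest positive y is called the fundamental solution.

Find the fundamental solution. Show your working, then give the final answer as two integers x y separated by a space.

449 24

√350 → a₀=18, period (1,2,2,2,1,36); ℓ=6 even so k=5
a_0=18:  p_0=18·1+0=18,  q_0=18·0+1=1
…
a_2=2:  p_2=2·19+18=56,  q_2=2·1+1=3
a_3=2:  p_3=2·56+19=131,  q_3=2·3+1=7
a_4=2:  p_4=2·131+56=318,  q_4=2·7+3=17
a_5=1:  p_5=1·318+131=449,  q_5=1·17+7=24
fundamental: x₁=449, y₁=24  (since 201601 − 350·576 = 1)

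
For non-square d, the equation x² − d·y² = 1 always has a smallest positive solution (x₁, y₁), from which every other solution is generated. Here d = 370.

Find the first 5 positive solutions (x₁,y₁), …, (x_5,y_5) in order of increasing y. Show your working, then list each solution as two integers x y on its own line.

d=370: √d = [19; 4,4,38] (ℓ=3, odd), read p_5/q_5
a_0=19:  p_0=19·1+0=19,  q_0=19·0+1=1
…
a_3=38:  p_3=38·327+77=12503,  q_3=38·17+4=650
a_4=4:  p_4=4·12503+327=50339,  q_4=4·650+17=2617
a_5=4:  p_5=4·50339+12503=213859,  q_5=4·2617+650=11118
fundamental: x₁=213859, y₁=11118  (since 45735671881 − 370·123609924 = 1)
(213859+11118√370)^2 = 91471343761 + 4755368724√370
(213859+11118√370)^3 = 39123940210553539 + 2033956799880714√370
(213859+11118√370)^4 = 16734013458886067250241 + 869959934526623861928√370
(213859+11118√370)^5 = 7157438768568706971928026499 + 372097523273824548176239590√370

213859 11118
91471343761 4755368724
39123940210553539 2033956799880714
16734013458886067250241 869959934526623861928
7157438768568706971928026499 372097523273824548176239590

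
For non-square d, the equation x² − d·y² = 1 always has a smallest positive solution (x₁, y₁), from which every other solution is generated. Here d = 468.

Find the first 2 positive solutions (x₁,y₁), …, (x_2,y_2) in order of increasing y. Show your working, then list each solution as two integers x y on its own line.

649 30
842401 38940

d=468: √d = [21; 1,1,1,2,1,1,1,42] (ℓ=8, even), read p_7/q_7
a_0=21:  p_0=21·1+0=21,  q_0=21·0+1=1
a_1=1:  p_1=1·21+1=22,  q_1=1·1+0=1
a_2=1:  p_2=1·22+21=43,  q_2=1·1+1=2
a_3=1:  p_3=1·43+22=65,  q_3=1·2+1=3
a_4=2:  p_4=2·65+43=173,  q_4=2·3+2=8
a_5=1:  p_5=1·173+65=238,  q_5=1·8+3=11
a_6=1:  p_6=1·238+173=411,  q_6=1·11+8=19
a_7=1:  p_7=1·411+238=649,  q_7=1·19+11=30
→ (649, 30).  Check: 649²=421201, 468·30²=421200, difference 1.
(649+30√468)^2 = 842401 + 38940√468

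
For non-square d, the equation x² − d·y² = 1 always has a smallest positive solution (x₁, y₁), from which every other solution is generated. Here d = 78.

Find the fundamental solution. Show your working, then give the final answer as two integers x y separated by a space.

d=78: √d = [8; 1,4,1,16] (ℓ=4, even), read p_3/q_3
i=0: a=8 ⇒ p=8, q=1
i=1: a=1 ⇒ p=9, q=1
i=2: a=4 ⇒ p=44, q=5
i=3: a=1 ⇒ p=53, q=6
(x₁, y₁) = (53, 6);  53² − 78·6² = 1 ✓

53 6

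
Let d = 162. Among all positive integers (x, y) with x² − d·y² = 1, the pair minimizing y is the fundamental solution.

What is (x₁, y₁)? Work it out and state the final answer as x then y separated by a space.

19601 1540

√162 = [12; 1,2,1,2,12,2,1,2,1,24, …], period ℓ=10 (even) → k=9
k=0  a_k=12  p_k/q_k = 12/1
k=1  a_k=1  p_k/q_k = 13/1
k=2  a_k=2  p_k/q_k = 38/3
k=3  a_k=1  p_k/q_k = 51/4
k=4  a_k=2  p_k/q_k = 140/11
…
k=6  a_k=2  p_k/q_k = 3602/283
k=7  a_k=1  p_k/q_k = 5333/419
k=8  a_k=2  p_k/q_k = 14268/1121
k=9  a_k=1  p_k/q_k = 19601/1540
fundamental: x₁=19601, y₁=1540  (since 384199201 − 162·2371600 = 1)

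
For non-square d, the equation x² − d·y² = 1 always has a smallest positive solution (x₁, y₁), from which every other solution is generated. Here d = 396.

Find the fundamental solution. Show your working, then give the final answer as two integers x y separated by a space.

d=396: √d = [19; 1,8,1,38] (ℓ=4, even), read p_3/q_3
a_0=19:  p_0=19·1+0=19,  q_0=19·0+1=1
a_1=1:  p_1=1·19+1=20,  q_1=1·1+0=1
a_2=8:  p_2=8·20+19=179,  q_2=8·1+1=9
a_3=1:  p_3=1·179+20=199,  q_3=1·9+1=10
→ (199, 10).  Check: 199²=39601, 396·10²=39600, difference 1.

199 10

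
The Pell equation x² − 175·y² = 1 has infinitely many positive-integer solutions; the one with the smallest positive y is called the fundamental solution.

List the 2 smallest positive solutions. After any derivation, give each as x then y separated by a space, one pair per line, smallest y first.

d=175: √d = [13; 4,2,1,2,4,26] (ℓ=6, even), read p_5/q_5
a_0=13:  p_0=13·1+0=13,  q_0=13·0+1=1
a_1=4:  p_1=4·13+1=53,  q_1=4·1+0=4
…
a_3=1:  p_3=1·119+53=172,  q_3=1·9+4=13
a_4=2:  p_4=2·172+119=463,  q_4=2·13+9=35
a_5=4:  p_5=4·463+172=2024,  q_5=4·35+13=153
(x₁, y₁) = (2024, 153);  2024² − 175·153² = 1 ✓
n=2: (2024,153)∘(2024,153) = (2024·2024+175·153·153, 2024·153+153·2024) = (8193151,619344)

2024 153
8193151 619344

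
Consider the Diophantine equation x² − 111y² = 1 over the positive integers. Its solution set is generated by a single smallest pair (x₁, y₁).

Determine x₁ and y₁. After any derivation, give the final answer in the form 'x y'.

295 28

√111 = [10; 1,1,6,1,1,20, …], period ℓ=6 (even) → k=5
i=0: a=10 ⇒ p=10, q=1
…
i=2: a=1 ⇒ p=21, q=2
…
i=4: a=1 ⇒ p=158, q=15
i=5: a=1 ⇒ p=295, q=28
→ (295, 28).  Check: 295²=87025, 111·28²=87024, difference 1.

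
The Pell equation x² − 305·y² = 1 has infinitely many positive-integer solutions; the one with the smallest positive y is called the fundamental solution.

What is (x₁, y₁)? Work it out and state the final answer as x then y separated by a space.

d=305: √d = [17; 2,6,2,34] (ℓ=4, even), read p_3/q_3
i=0: a=17 ⇒ p=17, q=1
…
i=2: a=6 ⇒ p=227, q=13
i=3: a=2 ⇒ p=489, q=28
(x₁, y₁) = (489, 28);  489² − 305·28² = 1 ✓

489 28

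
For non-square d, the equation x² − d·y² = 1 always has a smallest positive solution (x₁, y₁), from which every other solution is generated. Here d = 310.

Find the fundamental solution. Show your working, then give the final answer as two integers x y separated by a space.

848719 48204

√310 = [17; 1,1,1,1,5,…,1,1,34, …], period ℓ=16 (even) → k=15
i=0: a=17 ⇒ p=17, q=1
…
i=3: a=1 ⇒ p=53, q=3
…
i=8: a=2 ⇒ p=5687, q=323
i=9: a=1 ⇒ p=7747, q=440
…
i=11: a=5 ⇒ p=152387, q=8655
…
i=13: a=1 ⇒ p=333702, q=18953
i=14: a=1 ⇒ p=515017, q=29251
i=15: a=1 ⇒ p=848719, q=48204
fundamental: x₁=848719, y₁=48204  (since 720323940961 − 310·2323625616 = 1)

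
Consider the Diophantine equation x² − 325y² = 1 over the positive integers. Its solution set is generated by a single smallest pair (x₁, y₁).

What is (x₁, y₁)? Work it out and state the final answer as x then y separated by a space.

649 36

√325 → a₀=18, period (36); ℓ=1 odd so k=1
k=0  a_k=18  p_k/q_k = 18/1
k=1  a_k=36  p_k/q_k = 649/36
→ (649, 36).  Check: 649²=421201, 325·36²=421200, difference 1.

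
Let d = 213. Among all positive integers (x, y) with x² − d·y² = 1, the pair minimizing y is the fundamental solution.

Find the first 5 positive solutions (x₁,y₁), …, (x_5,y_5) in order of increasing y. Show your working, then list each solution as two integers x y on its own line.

√213 = [14; 1,1,2,6,1,8,1,6,2,1,1,28, …], period ℓ=12 (even) → k=11
k=0  a_k=14  p_k/q_k = 14/1
…
k=9  a_k=2  p_k/q_k = 78825/5401
k=10  a_k=1  p_k/q_k = 115574/7919
k=11  a_k=1  p_k/q_k = 194399/13320
fundamental: x₁=194399, y₁=13320  (since 37790971201 − 213·177422400 = 1)
(x_2, y_2) = (194399·194399 + 213·13320·13320, 194399·13320 + 13320·194399) = (75581942401, 5178789360)
(x_3, y_3) = (194399·75581942401 + 213·13320·5178789360, 194399·5178789360 + 13320·75581942401) = (29386108041429599, 2013502945575960)
(x_4, y_4) = (194399·29386108041429599 + 213·13320·2013502945575960, 194399·2013502945575960 + 13320·29386108041429599) = (11425260034216163289601, 782845918228863306720)
(x_5, y_5) = (194399·11425260034216163289601 + 213·13320·782845918228863306720, 194399·782845918228863306720 + 13320·11425260034216163289601) = (4442118250753789746628859999, 304368927313532092980546600)

194399 13320
75581942401 5178789360
29386108041429599 2013502945575960
11425260034216163289601 782845918228863306720
4442118250753789746628859999 304368927313532092980546600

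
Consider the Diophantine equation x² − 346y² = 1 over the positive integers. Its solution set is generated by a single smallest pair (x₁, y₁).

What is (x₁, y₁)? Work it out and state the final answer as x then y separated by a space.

√346 = [18; 1,1,1,1,36, …], period ℓ=5 (odd) → k=9
i=0: a=18 ⇒ p=18, q=1
i=1: a=1 ⇒ p=19, q=1
i=2: a=1 ⇒ p=37, q=2
…
i=4: a=1 ⇒ p=93, q=5
…
i=6: a=1 ⇒ p=3497, q=188
i=7: a=1 ⇒ p=6901, q=371
i=8: a=1 ⇒ p=10398, q=559
i=9: a=1 ⇒ p=17299, q=930
fundamental: x₁=17299, y₁=930  (since 299255401 − 346·864900 = 1)

17299 930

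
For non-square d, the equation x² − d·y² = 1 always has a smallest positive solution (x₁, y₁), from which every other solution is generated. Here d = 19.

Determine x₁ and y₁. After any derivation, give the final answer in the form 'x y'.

170 39

[4; 2,1,3,1,2,8] for √19; ℓ=6 ⇒ convergent index 5
a_0=4:  p_0=4·1+0=4,  q_0=4·0+1=1
a_1=2:  p_1=2·4+1=9,  q_1=2·1+0=2
…
a_4=1:  p_4=1·48+13=61,  q_4=1·11+3=14
a_5=2:  p_5=2·61+48=170,  q_5=2·14+11=39
(x₁, y₁) = (170, 39);  170² − 19·39² = 1 ✓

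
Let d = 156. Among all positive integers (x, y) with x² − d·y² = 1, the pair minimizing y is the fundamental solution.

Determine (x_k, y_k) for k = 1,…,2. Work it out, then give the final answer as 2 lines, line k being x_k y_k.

25 2
1249 100

d=156: √d = [12; 2,24] (ℓ=2, even), read p_1/q_1
i=0: a=12 ⇒ p=12, q=1
i=1: a=2 ⇒ p=25, q=2
fundamental: x₁=25, y₁=2  (since 625 − 156·4 = 1)
n=2: (25,2)∘(25,2) = (25·25+156·2·2, 25·2+2·25) = (1249,100)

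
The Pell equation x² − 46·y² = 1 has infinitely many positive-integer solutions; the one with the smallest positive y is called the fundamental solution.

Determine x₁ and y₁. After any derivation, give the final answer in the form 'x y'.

24335 3588

√46 = [6; 1,3,1,1,2,6,2,1,1,3,1,12, …], period ℓ=12 (even) → k=11
i=0: a=6 ⇒ p=6, q=1
…
i=2: a=3 ⇒ p=27, q=4
…
i=4: a=1 ⇒ p=61, q=9
…
i=8: a=1 ⇒ p=3147, q=464
i=9: a=1 ⇒ p=5297, q=781
i=10: a=3 ⇒ p=19038, q=2807
i=11: a=1 ⇒ p=24335, q=3588
→ (24335, 3588).  Check: 24335²=592192225, 46·3588²=592192224, difference 1.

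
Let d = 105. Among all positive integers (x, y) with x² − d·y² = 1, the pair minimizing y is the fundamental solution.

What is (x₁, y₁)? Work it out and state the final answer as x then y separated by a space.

[10; 4,20] for √105; ℓ=2 ⇒ convergent index 1
step 0: (10, 1)  from 10·(1,0) + (0,1)
step 1: (41, 4)  from 4·(10,1) + (1,0)
→ (41, 4).  Check: 41²=1681, 105·4²=1680, difference 1.

41 4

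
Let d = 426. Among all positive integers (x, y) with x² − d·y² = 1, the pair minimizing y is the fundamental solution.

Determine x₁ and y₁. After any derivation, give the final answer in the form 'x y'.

88751 4300

√426 → a₀=20, period (1,1,1,3,2,6,2,3,1,1,1,40); ℓ=12 even so k=11
k=0  a_k=20  p_k/q_k = 20/1
k=1  a_k=1  p_k/q_k = 21/1
k=2  a_k=1  p_k/q_k = 41/2
…
k=4  a_k=3  p_k/q_k = 227/11
k=5  a_k=2  p_k/q_k = 516/25
k=6  a_k=6  p_k/q_k = 3323/161
…
k=9  a_k=1  p_k/q_k = 31971/1549
k=10  a_k=1  p_k/q_k = 56780/2751
k=11  a_k=1  p_k/q_k = 88751/4300
→ (88751, 4300).  Check: 88751²=7876740001, 426·4300²=7876740000, difference 1.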